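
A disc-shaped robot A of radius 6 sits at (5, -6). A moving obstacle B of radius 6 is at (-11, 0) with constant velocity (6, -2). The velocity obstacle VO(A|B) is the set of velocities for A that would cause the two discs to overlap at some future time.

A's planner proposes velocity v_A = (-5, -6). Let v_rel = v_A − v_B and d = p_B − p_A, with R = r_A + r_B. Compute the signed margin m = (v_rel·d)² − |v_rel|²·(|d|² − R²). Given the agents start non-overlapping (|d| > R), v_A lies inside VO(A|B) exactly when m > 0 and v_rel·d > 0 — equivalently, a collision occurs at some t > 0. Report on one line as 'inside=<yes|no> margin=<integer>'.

d = (-16, 6),  |d|² = 292;  R = 6+6 = 12,  c = 292−12² = 148
v_rel = (-11, -4),  |v_rel|² = 137;  v_rel·d = (-11)·(-16) + (-4)·(6) = 152
137·t² − 304·t + 148 = 0  ⇒  m = 152² − 137·148 = 2828
m = 2828 > 0,  v_rel·d = 152 > 0  ⇒  inside

inside=yes margin=2828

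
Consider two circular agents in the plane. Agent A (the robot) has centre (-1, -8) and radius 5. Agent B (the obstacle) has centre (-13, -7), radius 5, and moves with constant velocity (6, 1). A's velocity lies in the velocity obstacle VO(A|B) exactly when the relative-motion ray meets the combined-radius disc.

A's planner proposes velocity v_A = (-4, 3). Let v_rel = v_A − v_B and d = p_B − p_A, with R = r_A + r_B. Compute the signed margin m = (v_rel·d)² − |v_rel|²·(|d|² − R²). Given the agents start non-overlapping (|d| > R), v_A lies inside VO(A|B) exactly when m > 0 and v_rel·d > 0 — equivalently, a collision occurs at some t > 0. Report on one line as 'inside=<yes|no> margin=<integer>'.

d = (-12, 1),  |d|² = 145;  R = 5+5 = 10,  c = 145−10² = 45
v_rel = (-10, 2),  |v_rel|² = 104;  v_rel·d = (-10)·(-12) + (2)·(1) = 122
104·t² − 244·t + 45 = 0  ⇒  m = 122² − 104·45 = 10204
m = 10204 > 0,  v_rel·d = 122 > 0  ⇒  inside

inside=yes margin=10204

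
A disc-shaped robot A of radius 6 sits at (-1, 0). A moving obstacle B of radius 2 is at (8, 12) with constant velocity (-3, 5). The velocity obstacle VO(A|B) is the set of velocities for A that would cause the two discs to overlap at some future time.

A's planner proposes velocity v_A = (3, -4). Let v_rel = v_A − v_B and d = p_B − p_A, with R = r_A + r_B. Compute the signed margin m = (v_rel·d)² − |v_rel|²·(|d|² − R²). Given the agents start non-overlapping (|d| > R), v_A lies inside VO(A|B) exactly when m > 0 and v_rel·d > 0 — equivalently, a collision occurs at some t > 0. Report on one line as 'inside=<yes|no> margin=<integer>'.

d = (9, 12),  |d|² = 225;  R = 6+2 = 8,  c = 225−8² = 161
v_rel = (6, -9),  |v_rel|² = 117;  v_rel·d = (6)·(9) + (-9)·(12) = -54
117·t² + 108·t + 161 = 0  ⇒  m = (-54)² − 117·161 = -15921
m = -15921 < 0,  v_rel·d = -54 < 0  ⇒  outside

inside=no margin=-15921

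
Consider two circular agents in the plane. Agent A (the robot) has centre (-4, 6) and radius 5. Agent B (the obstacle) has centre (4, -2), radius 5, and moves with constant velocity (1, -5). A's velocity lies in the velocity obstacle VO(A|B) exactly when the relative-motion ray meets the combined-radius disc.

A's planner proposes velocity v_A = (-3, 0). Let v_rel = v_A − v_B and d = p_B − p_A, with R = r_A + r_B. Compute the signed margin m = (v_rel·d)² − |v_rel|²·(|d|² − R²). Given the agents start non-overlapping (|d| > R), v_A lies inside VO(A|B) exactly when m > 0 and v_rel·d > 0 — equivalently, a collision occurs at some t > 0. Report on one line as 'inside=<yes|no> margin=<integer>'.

d = (8, -8),  |d|² = 128;  R = 5+5 = 10,  c = 128−10² = 28
v_rel = (-4, 5),  |v_rel|² = 41;  v_rel·d = (-4)·(8) + (5)·(-8) = -72
41·t² + 144·t + 28 = 0  ⇒  m = (-72)² − 41·28 = 4036
m = 4036 > 0,  v_rel·d = -72 < 0  ⇒  outside

inside=no margin=4036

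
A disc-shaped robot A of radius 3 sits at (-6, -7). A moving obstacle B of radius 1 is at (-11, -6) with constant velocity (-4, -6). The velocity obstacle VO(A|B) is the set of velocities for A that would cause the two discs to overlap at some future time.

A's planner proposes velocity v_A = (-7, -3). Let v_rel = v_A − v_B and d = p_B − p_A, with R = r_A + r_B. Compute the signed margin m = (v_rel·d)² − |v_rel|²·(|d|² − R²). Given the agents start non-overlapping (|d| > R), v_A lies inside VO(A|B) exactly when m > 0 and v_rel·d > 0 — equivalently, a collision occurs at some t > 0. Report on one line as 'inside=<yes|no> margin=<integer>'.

d = (-5, 1),  |d|² = 26;  R = 3+1 = 4,  c = 26−4² = 10
v_rel = (-3, 3),  |v_rel|² = 18;  v_rel·d = (-3)·(-5) + (3)·(1) = 18
18·t² − 36·t + 10 = 0  ⇒  m = 18² − 18·10 = 144
m = 144 > 0,  v_rel·d = 18 > 0  ⇒  inside

inside=yes margin=144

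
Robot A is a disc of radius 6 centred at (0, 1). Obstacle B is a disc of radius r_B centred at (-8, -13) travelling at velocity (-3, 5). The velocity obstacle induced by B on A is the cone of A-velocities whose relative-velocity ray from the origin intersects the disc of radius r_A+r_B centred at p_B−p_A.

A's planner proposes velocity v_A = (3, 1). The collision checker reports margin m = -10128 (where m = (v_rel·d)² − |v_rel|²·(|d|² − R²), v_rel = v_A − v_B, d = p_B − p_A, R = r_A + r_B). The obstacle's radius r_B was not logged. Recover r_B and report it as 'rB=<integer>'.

m = -10128
d = (-8, -14);  v_rel = (6, -4),  |v_rel|² = 52
v_rel×d = (6)·(-14) − (-4)·(-8) = -116
since m = R²·52 − (-116)²:  R² = (13456 + -10128) / 52 = 64
R = √64 = 8  ⇒  r_B = 8 − 6 = 2

rB=2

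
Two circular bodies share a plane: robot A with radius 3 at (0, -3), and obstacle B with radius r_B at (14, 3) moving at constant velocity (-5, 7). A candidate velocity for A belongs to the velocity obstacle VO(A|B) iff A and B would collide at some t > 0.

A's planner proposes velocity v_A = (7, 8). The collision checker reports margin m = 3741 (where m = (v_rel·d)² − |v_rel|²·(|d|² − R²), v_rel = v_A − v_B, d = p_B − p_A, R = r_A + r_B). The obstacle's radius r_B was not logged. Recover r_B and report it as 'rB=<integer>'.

m = 3741
d = (14, 6);  v_rel = (12, 1),  |v_rel|² = 145
v_rel×d = (12)·(6) − (1)·(14) = 58
since m = R²·145 − 58²:  R² = (3364 + 3741) / 145 = 49
R = √49 = 7  ⇒  r_B = 7 − 3 = 4

rB=4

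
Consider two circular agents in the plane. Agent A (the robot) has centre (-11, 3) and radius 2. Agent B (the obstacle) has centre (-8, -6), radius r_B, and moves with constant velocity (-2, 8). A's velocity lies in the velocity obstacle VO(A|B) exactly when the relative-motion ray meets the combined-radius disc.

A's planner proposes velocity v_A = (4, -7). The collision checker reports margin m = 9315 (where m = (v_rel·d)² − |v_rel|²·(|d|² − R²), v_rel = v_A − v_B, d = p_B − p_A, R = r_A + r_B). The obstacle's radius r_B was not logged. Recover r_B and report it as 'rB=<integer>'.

m = 9315
d = (3, -9);  v_rel = (6, -15),  |v_rel|² = 261
v_rel×d = (6)·(-9) − (-15)·(3) = -9
since m = R²·261 − (-9)²:  R² = (81 + 9315) / 261 = 36
R = √36 = 6  ⇒  r_B = 6 − 2 = 4

rB=4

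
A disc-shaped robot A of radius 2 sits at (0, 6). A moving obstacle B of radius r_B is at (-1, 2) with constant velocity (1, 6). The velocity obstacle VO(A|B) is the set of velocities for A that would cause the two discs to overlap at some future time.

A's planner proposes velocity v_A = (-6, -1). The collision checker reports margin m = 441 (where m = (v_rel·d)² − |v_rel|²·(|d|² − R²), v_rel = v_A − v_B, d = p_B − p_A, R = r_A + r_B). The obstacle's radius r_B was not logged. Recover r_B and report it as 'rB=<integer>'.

m = 441
d = (-1, -4);  v_rel = (-7, -7),  |v_rel|² = 98
v_rel×d = (-7)·(-4) − (-7)·(-1) = 21
since m = R²·98 − 21²:  R² = (441 + 441) / 98 = 9
R = √9 = 3  ⇒  r_B = 3 − 2 = 1

rB=1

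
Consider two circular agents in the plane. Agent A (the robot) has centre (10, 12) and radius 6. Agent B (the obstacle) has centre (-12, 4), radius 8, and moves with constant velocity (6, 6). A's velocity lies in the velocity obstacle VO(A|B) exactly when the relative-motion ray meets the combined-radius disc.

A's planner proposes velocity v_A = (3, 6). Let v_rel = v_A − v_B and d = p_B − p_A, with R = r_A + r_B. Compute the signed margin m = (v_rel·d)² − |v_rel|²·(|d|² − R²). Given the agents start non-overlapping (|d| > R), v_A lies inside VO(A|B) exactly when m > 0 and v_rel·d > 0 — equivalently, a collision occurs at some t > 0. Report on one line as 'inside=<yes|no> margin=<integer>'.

d = (-22, -8),  |d|² = 548;  R = 6+8 = 14,  c = 548−14² = 352
v_rel = (-3, 0),  |v_rel|² = 9;  v_rel·d = (-3)·(-22) + (0)·(-8) = 66
9·t² − 132·t + 352 = 0  ⇒  m = 66² − 9·352 = 1188
m = 1188 > 0,  v_rel·d = 66 > 0  ⇒  inside

inside=yes margin=1188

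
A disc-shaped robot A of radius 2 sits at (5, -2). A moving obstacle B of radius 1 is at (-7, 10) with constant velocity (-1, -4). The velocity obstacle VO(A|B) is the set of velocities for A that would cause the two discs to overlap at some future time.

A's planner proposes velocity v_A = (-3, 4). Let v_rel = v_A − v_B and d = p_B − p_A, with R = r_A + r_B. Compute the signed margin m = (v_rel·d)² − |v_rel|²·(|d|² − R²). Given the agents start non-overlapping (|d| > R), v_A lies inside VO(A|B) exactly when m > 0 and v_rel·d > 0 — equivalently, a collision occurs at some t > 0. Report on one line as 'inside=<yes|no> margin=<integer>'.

d = (-12, 12),  |d|² = 288;  R = 2+1 = 3,  c = 288−3² = 279
v_rel = (-2, 8),  |v_rel|² = 68;  v_rel·d = (-2)·(-12) + (8)·(12) = 120
68·t² − 240·t + 279 = 0  ⇒  m = 120² − 68·279 = -4572
m = -4572 < 0,  v_rel·d = 120 > 0  ⇒  outside

inside=no margin=-4572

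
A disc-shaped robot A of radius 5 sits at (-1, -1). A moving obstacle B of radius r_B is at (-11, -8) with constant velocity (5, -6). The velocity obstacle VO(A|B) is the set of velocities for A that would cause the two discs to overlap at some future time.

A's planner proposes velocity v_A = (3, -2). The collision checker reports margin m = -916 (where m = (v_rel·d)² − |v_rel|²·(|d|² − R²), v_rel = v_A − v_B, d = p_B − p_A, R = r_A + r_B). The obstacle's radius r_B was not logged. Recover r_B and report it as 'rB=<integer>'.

m = -916
d = (-10, -7);  v_rel = (-2, 4),  |v_rel|² = 20
v_rel×d = (-2)·(-7) − (4)·(-10) = 54
since m = R²·20 − 54²:  R² = (2916 + -916) / 20 = 100
R = √100 = 10  ⇒  r_B = 10 − 5 = 5

rB=5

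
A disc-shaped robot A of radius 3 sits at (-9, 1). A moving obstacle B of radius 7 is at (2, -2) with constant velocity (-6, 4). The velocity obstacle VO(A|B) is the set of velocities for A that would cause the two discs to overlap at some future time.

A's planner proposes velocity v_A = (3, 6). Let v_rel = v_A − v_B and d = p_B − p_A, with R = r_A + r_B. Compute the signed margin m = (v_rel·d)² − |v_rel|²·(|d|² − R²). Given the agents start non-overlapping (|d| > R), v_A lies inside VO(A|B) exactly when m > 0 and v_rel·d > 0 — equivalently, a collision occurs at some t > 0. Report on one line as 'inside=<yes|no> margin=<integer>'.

d = (11, -3),  |d|² = 130;  R = 3+7 = 10,  c = 130−10² = 30
v_rel = (9, 2),  |v_rel|² = 85;  v_rel·d = (9)·(11) + (2)·(-3) = 93
85·t² − 186·t + 30 = 0  ⇒  m = 93² − 85·30 = 6099
m = 6099 > 0,  v_rel·d = 93 > 0  ⇒  inside

inside=yes margin=6099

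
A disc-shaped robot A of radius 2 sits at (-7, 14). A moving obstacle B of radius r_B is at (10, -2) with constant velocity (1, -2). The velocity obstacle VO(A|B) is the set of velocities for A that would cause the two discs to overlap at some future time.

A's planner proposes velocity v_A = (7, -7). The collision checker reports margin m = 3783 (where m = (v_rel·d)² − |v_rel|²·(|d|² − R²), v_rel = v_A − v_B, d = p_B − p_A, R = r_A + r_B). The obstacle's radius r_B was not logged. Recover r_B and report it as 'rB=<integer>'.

m = 3783
d = (17, -16);  v_rel = (6, -5),  |v_rel|² = 61
v_rel×d = (6)·(-16) − (-5)·(17) = -11
since m = R²·61 − (-11)²:  R² = (121 + 3783) / 61 = 64
R = √64 = 8  ⇒  r_B = 8 − 2 = 6

rB=6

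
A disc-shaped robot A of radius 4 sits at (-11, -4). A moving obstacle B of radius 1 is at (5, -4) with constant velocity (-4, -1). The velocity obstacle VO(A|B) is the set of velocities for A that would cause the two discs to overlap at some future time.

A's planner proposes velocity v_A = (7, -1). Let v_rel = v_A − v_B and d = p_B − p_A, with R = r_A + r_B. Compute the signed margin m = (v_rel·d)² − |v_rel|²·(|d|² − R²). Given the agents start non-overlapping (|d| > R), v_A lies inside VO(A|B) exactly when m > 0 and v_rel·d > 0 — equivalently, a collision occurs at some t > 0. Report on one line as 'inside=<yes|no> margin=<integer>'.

d = (16, 0),  |d|² = 256;  R = 4+1 = 5,  c = 256−5² = 231
v_rel = (11, 0),  |v_rel|² = 121;  v_rel·d = (11)·(16) + (0)·(0) = 176
121·t² − 352·t + 231 = 0  ⇒  m = 176² − 121·231 = 3025
m = 3025 > 0,  v_rel·d = 176 > 0  ⇒  inside

inside=yes margin=3025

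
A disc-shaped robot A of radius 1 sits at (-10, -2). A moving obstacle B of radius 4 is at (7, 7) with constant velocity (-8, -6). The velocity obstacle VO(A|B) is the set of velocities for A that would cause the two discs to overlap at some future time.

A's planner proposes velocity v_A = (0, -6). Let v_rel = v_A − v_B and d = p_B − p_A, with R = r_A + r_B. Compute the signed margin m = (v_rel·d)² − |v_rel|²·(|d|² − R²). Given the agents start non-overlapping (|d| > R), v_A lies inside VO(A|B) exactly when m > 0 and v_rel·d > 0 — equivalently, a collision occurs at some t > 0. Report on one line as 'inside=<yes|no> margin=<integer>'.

d = (17, 9),  |d|² = 370;  R = 1+4 = 5,  c = 370−5² = 345
v_rel = (8, 0),  |v_rel|² = 64;  v_rel·d = (8)·(17) + (0)·(9) = 136
64·t² − 272·t + 345 = 0  ⇒  m = 136² − 64·345 = -3584
m = -3584 < 0,  v_rel·d = 136 > 0  ⇒  outside

inside=no margin=-3584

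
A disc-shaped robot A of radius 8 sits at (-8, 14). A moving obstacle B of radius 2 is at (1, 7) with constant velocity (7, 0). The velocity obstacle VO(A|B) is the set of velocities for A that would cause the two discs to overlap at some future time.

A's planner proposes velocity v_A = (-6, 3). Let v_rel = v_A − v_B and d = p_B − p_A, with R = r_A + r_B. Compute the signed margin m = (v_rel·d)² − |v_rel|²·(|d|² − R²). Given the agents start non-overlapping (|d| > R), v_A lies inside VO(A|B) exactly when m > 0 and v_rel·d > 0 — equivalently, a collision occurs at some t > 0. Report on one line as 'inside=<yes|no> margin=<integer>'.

d = (9, -7),  |d|² = 130;  R = 8+2 = 10,  c = 130−10² = 30
v_rel = (-13, 3),  |v_rel|² = 178;  v_rel·d = (-13)·(9) + (3)·(-7) = -138
178·t² + 276·t + 30 = 0  ⇒  m = (-138)² − 178·30 = 13704
m = 13704 > 0,  v_rel·d = -138 < 0  ⇒  outside

inside=no margin=13704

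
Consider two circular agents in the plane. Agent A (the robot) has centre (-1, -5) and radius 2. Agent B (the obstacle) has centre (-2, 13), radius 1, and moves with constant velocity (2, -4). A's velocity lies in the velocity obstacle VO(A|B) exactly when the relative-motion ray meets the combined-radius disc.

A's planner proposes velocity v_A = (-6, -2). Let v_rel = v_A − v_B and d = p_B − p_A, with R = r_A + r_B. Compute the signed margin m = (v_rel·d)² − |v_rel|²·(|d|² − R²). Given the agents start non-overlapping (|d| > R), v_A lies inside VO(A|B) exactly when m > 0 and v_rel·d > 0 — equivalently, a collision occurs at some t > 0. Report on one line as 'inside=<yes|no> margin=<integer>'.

d = (-1, 18),  |d|² = 325;  R = 2+1 = 3,  c = 325−3² = 316
v_rel = (-8, 2),  |v_rel|² = 68;  v_rel·d = (-8)·(-1) + (2)·(18) = 44
68·t² − 88·t + 316 = 0  ⇒  m = 44² − 68·316 = -19552
m = -19552 < 0,  v_rel·d = 44 > 0  ⇒  outside

inside=no margin=-19552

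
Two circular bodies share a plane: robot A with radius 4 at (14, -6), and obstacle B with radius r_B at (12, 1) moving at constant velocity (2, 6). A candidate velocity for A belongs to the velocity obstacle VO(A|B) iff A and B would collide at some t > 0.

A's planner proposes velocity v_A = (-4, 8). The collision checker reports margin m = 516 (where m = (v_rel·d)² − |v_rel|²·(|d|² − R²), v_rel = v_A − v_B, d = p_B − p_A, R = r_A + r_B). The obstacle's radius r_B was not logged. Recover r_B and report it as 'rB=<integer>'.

m = 516
d = (-2, 7);  v_rel = (-6, 2),  |v_rel|² = 40
v_rel×d = (-6)·(7) − (2)·(-2) = -38
since m = R²·40 − (-38)²:  R² = (1444 + 516) / 40 = 49
R = √49 = 7  ⇒  r_B = 7 − 4 = 3

rB=3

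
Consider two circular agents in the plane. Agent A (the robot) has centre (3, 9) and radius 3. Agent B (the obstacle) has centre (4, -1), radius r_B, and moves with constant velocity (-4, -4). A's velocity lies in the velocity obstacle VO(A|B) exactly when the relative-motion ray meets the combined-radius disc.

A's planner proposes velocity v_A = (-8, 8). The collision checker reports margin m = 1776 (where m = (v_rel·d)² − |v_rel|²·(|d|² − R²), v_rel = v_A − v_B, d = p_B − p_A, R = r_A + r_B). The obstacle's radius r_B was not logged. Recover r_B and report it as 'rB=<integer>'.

m = 1776
d = (1, -10);  v_rel = (-4, 12),  |v_rel|² = 160
v_rel×d = (-4)·(-10) − (12)·(1) = 28
since m = R²·160 − 28²:  R² = (784 + 1776) / 160 = 16
R = √16 = 4  ⇒  r_B = 4 − 3 = 1

rB=1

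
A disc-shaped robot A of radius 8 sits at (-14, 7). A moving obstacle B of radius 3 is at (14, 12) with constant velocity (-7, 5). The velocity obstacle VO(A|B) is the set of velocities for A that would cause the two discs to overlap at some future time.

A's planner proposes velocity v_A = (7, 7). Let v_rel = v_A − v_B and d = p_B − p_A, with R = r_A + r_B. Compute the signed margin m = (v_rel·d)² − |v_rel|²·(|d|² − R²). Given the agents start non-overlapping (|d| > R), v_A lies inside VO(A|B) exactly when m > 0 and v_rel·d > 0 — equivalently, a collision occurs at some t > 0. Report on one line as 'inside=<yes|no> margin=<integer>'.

d = (28, 5),  |d|² = 809;  R = 8+3 = 11,  c = 809−11² = 688
v_rel = (14, 2),  |v_rel|² = 200;  v_rel·d = (14)·(28) + (2)·(5) = 402
200·t² − 804·t + 688 = 0  ⇒  m = 402² − 200·688 = 24004
m = 24004 > 0,  v_rel·d = 402 > 0  ⇒  inside

inside=yes margin=24004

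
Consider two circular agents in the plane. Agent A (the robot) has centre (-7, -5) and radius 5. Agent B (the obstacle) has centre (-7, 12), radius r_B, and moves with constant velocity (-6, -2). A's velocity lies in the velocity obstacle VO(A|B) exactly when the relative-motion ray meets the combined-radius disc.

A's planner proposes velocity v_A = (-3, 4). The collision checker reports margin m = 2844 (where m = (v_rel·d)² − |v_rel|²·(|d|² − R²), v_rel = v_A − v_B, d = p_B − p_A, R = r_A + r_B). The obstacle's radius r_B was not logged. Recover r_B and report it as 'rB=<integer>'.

m = 2844
d = (0, 17);  v_rel = (3, 6),  |v_rel|² = 45
v_rel×d = (3)·(17) − (6)·(0) = 51
since m = R²·45 − 51²:  R² = (2601 + 2844) / 45 = 121
R = √121 = 11  ⇒  r_B = 11 − 5 = 6

rB=6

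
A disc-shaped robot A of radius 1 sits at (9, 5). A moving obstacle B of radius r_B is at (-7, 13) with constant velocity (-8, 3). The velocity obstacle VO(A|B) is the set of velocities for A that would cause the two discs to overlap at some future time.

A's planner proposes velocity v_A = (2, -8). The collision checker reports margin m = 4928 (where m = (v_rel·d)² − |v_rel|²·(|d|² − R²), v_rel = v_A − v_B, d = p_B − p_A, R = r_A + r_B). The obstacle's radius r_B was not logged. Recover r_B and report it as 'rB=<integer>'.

m = 4928
d = (-16, 8);  v_rel = (10, -11),  |v_rel|² = 221
v_rel×d = (10)·(8) − (-11)·(-16) = -96
since m = R²·221 − (-96)²:  R² = (9216 + 4928) / 221 = 64
R = √64 = 8  ⇒  r_B = 8 − 1 = 7

rB=7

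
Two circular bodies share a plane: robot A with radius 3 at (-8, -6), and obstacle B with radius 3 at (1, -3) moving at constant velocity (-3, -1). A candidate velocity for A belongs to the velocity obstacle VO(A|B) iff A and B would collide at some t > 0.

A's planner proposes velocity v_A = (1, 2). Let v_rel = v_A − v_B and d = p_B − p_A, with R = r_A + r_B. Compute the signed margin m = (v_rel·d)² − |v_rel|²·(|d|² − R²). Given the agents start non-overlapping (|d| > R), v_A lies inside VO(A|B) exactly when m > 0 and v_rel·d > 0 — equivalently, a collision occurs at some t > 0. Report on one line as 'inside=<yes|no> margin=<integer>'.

d = (9, 3),  |d|² = 90;  R = 3+3 = 6,  c = 90−6² = 54
v_rel = (4, 3),  |v_rel|² = 25;  v_rel·d = (4)·(9) + (3)·(3) = 45
25·t² − 90·t + 54 = 0  ⇒  m = 45² − 25·54 = 675
m = 675 > 0,  v_rel·d = 45 > 0  ⇒  inside

inside=yes margin=675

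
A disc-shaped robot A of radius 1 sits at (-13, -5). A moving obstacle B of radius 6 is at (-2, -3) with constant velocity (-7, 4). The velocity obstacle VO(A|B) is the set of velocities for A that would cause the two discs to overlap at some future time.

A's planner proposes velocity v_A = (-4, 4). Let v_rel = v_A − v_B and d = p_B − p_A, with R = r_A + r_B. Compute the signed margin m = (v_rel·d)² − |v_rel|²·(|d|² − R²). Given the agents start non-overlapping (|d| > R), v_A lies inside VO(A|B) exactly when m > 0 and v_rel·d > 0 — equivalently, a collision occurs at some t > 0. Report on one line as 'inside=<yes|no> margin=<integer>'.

d = (11, 2),  |d|² = 125;  R = 1+6 = 7,  c = 125−7² = 76
v_rel = (3, 0),  |v_rel|² = 9;  v_rel·d = (3)·(11) + (0)·(2) = 33
9·t² − 66·t + 76 = 0  ⇒  m = 33² − 9·76 = 405
m = 405 > 0,  v_rel·d = 33 > 0  ⇒  inside

inside=yes margin=405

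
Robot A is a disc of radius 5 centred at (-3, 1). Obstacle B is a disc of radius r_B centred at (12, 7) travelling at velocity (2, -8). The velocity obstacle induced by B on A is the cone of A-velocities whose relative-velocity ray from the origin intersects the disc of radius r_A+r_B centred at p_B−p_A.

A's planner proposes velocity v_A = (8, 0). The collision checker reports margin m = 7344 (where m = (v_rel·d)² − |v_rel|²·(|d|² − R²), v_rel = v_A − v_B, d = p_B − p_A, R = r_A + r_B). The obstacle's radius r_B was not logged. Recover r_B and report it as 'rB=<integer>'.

m = 7344
d = (15, 6);  v_rel = (6, 8),  |v_rel|² = 100
v_rel×d = (6)·(6) − (8)·(15) = -84
since m = R²·100 − (-84)²:  R² = (7056 + 7344) / 100 = 144
R = √144 = 12  ⇒  r_B = 12 − 5 = 7

rB=7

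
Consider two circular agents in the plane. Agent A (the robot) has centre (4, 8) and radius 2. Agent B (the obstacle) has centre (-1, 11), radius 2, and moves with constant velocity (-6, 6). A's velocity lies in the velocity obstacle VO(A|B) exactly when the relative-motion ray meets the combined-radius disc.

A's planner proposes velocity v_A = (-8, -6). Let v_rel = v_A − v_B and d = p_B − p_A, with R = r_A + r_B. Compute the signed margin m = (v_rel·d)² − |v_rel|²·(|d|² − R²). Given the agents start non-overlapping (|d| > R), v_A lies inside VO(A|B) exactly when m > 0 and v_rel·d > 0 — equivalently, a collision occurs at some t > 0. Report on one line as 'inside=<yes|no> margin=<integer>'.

d = (-5, 3),  |d|² = 34;  R = 2+2 = 4,  c = 34−4² = 18
v_rel = (-2, -12),  |v_rel|² = 148;  v_rel·d = (-2)·(-5) + (-12)·(3) = -26
148·t² + 52·t + 18 = 0  ⇒  m = (-26)² − 148·18 = -1988
m = -1988 < 0,  v_rel·d = -26 < 0  ⇒  outside

inside=no margin=-1988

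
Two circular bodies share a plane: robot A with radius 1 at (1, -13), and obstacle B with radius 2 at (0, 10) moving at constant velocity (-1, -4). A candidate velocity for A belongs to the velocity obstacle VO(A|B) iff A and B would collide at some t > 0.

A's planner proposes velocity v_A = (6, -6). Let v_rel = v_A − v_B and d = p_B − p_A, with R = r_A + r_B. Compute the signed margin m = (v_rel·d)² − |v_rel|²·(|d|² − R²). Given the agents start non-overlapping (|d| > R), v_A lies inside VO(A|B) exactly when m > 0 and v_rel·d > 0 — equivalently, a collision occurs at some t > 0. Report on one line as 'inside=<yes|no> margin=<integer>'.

d = (-1, 23),  |d|² = 530;  R = 1+2 = 3,  c = 530−3² = 521
v_rel = (7, -2),  |v_rel|² = 53;  v_rel·d = (7)·(-1) + (-2)·(23) = -53
53·t² + 106·t + 521 = 0  ⇒  m = (-53)² − 53·521 = -24804
m = -24804 < 0,  v_rel·d = -53 < 0  ⇒  outside

inside=no margin=-24804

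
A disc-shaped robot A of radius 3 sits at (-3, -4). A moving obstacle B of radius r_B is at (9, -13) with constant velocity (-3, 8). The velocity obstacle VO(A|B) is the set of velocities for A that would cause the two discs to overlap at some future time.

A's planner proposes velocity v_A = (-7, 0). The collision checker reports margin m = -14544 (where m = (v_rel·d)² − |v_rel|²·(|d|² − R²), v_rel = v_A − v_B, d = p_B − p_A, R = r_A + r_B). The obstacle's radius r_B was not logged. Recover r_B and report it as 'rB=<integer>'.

m = -14544
d = (12, -9);  v_rel = (-4, -8),  |v_rel|² = 80
v_rel×d = (-4)·(-9) − (-8)·(12) = 132
since m = R²·80 − 132²:  R² = (17424 + -14544) / 80 = 36
R = √36 = 6  ⇒  r_B = 6 − 3 = 3

rB=3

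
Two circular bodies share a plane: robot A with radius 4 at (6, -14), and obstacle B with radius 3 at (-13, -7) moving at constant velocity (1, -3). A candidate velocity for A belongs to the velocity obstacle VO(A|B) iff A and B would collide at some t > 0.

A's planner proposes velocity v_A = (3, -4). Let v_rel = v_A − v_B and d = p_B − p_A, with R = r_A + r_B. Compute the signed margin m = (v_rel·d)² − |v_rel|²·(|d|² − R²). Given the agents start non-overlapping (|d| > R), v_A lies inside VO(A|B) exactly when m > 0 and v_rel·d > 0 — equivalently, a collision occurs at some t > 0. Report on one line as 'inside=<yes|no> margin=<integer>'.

d = (-19, 7),  |d|² = 410;  R = 4+3 = 7,  c = 410−7² = 361
v_rel = (2, -1),  |v_rel|² = 5;  v_rel·d = (2)·(-19) + (-1)·(7) = -45
5·t² + 90·t + 361 = 0  ⇒  m = (-45)² − 5·361 = 220
m = 220 > 0,  v_rel·d = -45 < 0  ⇒  outside

inside=no margin=220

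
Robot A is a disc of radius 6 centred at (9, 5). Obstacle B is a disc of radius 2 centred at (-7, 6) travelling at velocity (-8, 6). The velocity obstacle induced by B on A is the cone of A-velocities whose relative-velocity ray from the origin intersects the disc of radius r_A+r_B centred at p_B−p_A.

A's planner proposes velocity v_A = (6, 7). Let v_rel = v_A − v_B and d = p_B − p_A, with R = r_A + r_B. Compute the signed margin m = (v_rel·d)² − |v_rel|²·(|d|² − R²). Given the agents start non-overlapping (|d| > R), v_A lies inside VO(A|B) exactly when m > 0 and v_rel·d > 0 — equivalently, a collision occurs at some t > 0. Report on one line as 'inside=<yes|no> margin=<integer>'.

d = (-16, 1),  |d|² = 257;  R = 6+2 = 8,  c = 257−8² = 193
v_rel = (14, 1),  |v_rel|² = 197;  v_rel·d = (14)·(-16) + (1)·(1) = -223
197·t² + 446·t + 193 = 0  ⇒  m = (-223)² − 197·193 = 11708
m = 11708 > 0,  v_rel·d = -223 < 0  ⇒  outside

inside=no margin=11708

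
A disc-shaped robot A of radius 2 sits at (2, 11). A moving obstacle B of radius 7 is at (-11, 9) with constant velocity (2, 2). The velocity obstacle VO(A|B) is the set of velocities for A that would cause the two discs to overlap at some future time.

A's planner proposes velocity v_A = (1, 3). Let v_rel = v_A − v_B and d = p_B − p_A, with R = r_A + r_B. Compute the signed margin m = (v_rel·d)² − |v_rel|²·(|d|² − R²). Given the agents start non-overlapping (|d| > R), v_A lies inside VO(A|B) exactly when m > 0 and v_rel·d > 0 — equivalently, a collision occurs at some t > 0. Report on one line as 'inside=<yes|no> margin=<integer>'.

d = (-13, -2),  |d|² = 173;  R = 2+7 = 9,  c = 173−9² = 92
v_rel = (-1, 1),  |v_rel|² = 2;  v_rel·d = (-1)·(-13) + (1)·(-2) = 11
2·t² − 22·t + 92 = 0  ⇒  m = 11² − 2·92 = -63
m = -63 < 0,  v_rel·d = 11 > 0  ⇒  outside

inside=no margin=-63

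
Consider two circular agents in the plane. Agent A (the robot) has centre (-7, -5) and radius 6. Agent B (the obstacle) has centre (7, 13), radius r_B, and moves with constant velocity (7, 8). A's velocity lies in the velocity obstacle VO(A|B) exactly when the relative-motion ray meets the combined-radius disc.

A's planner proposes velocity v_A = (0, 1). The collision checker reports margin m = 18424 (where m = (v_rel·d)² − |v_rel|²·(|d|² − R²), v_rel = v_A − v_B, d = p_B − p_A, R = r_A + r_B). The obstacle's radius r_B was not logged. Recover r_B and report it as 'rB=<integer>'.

m = 18424
d = (14, 18);  v_rel = (-7, -7),  |v_rel|² = 98
v_rel×d = (-7)·(18) − (-7)·(14) = -28
since m = R²·98 − (-28)²:  R² = (784 + 18424) / 98 = 196
R = √196 = 14  ⇒  r_B = 14 − 6 = 8

rB=8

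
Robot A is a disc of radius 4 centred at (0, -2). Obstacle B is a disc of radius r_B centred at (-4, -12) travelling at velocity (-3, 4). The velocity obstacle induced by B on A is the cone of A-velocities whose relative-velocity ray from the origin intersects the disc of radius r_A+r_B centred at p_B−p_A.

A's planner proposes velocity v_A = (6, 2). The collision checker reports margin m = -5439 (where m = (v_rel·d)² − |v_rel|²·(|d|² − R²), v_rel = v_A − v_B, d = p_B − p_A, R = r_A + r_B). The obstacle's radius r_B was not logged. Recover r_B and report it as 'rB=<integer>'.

m = -5439
d = (-4, -10);  v_rel = (9, -2),  |v_rel|² = 85
v_rel×d = (9)·(-10) − (-2)·(-4) = -98
since m = R²·85 − (-98)²:  R² = (9604 + -5439) / 85 = 49
R = √49 = 7  ⇒  r_B = 7 − 4 = 3

rB=3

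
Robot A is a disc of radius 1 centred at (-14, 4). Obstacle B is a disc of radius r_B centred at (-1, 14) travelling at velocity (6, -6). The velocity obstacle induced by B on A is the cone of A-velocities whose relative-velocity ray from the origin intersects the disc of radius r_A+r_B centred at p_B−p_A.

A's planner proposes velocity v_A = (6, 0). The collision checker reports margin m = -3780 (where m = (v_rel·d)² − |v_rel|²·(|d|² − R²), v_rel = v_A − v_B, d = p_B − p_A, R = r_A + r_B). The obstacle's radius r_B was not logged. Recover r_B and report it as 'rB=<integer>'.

m = -3780
d = (13, 10);  v_rel = (0, 6),  |v_rel|² = 36
v_rel×d = (0)·(10) − (6)·(13) = -78
since m = R²·36 − (-78)²:  R² = (6084 + -3780) / 36 = 64
R = √64 = 8  ⇒  r_B = 8 − 1 = 7

rB=7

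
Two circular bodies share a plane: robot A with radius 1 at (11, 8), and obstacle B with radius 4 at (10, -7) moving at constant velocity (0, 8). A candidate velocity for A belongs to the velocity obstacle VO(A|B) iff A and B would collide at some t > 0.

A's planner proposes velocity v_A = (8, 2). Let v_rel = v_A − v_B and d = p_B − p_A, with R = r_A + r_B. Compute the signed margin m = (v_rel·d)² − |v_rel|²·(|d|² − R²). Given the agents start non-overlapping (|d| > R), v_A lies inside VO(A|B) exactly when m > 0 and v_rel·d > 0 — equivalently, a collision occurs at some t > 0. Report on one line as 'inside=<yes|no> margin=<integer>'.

d = (-1, -15),  |d|² = 226;  R = 1+4 = 5,  c = 226−5² = 201
v_rel = (8, -6),  |v_rel|² = 100;  v_rel·d = (8)·(-1) + (-6)·(-15) = 82
100·t² − 164·t + 201 = 0  ⇒  m = 82² − 100·201 = -13376
m = -13376 < 0,  v_rel·d = 82 > 0  ⇒  outside

inside=no margin=-13376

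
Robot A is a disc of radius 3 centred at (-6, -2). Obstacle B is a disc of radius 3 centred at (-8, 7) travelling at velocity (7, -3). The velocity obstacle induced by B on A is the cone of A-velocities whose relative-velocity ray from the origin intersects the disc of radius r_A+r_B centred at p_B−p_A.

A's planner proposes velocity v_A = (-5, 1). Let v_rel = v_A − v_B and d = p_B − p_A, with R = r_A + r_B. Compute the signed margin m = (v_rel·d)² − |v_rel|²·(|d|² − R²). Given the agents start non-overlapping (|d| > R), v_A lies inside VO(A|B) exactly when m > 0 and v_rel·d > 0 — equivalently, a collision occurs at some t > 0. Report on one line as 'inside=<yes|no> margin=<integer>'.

d = (-2, 9),  |d|² = 85;  R = 3+3 = 6,  c = 85−6² = 49
v_rel = (-12, 4),  |v_rel|² = 160;  v_rel·d = (-12)·(-2) + (4)·(9) = 60
160·t² − 120·t + 49 = 0  ⇒  m = 60² − 160·49 = -4240
m = -4240 < 0,  v_rel·d = 60 > 0  ⇒  outside

inside=no margin=-4240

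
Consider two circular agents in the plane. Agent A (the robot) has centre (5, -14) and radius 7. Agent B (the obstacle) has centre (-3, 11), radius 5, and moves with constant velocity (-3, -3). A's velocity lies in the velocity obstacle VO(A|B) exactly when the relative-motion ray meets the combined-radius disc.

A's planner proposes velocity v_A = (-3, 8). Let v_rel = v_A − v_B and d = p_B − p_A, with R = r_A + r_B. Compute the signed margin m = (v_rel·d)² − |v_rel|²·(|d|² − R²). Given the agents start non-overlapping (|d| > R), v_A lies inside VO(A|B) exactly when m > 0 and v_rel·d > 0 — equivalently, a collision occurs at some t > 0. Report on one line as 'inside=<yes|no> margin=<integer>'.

d = (-8, 25),  |d|² = 689;  R = 7+5 = 12,  c = 689−12² = 545
v_rel = (0, 11),  |v_rel|² = 121;  v_rel·d = (0)·(-8) + (11)·(25) = 275
121·t² − 550·t + 545 = 0  ⇒  m = 275² − 121·545 = 9680
m = 9680 > 0,  v_rel·d = 275 > 0  ⇒  inside

inside=yes margin=9680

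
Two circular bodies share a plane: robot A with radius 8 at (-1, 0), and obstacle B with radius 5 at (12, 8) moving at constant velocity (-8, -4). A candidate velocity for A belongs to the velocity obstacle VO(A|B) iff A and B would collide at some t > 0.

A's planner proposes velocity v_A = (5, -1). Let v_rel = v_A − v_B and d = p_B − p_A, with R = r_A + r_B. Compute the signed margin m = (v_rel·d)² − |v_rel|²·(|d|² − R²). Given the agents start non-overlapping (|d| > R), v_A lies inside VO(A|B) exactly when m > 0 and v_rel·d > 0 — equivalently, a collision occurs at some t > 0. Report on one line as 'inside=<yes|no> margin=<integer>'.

d = (13, 8),  |d|² = 233;  R = 8+5 = 13,  c = 233−13² = 64
v_rel = (13, 3),  |v_rel|² = 178;  v_rel·d = (13)·(13) + (3)·(8) = 193
178·t² − 386·t + 64 = 0  ⇒  m = 193² − 178·64 = 25857
m = 25857 > 0,  v_rel·d = 193 > 0  ⇒  inside

inside=yes margin=25857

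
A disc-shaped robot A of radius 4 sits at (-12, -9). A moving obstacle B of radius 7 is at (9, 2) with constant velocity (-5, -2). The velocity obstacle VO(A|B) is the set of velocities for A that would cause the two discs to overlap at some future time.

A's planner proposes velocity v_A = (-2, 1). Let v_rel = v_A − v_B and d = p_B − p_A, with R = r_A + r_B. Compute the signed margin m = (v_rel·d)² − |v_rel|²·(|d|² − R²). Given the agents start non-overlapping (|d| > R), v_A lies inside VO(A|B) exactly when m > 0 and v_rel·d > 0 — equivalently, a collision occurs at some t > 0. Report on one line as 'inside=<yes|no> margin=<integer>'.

d = (21, 11),  |d|² = 562;  R = 4+7 = 11,  c = 562−11² = 441
v_rel = (3, 3),  |v_rel|² = 18;  v_rel·d = (3)·(21) + (3)·(11) = 96
18·t² − 192·t + 441 = 0  ⇒  m = 96² − 18·441 = 1278
m = 1278 > 0,  v_rel·d = 96 > 0  ⇒  inside

inside=yes margin=1278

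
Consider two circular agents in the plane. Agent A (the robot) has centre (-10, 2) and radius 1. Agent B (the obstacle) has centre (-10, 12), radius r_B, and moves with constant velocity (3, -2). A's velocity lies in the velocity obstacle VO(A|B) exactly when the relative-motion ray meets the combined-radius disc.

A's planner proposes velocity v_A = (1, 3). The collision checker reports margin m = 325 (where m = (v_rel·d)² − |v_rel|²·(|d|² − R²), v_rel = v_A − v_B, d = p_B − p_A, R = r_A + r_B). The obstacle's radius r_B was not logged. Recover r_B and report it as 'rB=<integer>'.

m = 325
d = (0, 10);  v_rel = (-2, 5),  |v_rel|² = 29
v_rel×d = (-2)·(10) − (5)·(0) = -20
since m = R²·29 − (-20)²:  R² = (400 + 325) / 29 = 25
R = √25 = 5  ⇒  r_B = 5 − 1 = 4

rB=4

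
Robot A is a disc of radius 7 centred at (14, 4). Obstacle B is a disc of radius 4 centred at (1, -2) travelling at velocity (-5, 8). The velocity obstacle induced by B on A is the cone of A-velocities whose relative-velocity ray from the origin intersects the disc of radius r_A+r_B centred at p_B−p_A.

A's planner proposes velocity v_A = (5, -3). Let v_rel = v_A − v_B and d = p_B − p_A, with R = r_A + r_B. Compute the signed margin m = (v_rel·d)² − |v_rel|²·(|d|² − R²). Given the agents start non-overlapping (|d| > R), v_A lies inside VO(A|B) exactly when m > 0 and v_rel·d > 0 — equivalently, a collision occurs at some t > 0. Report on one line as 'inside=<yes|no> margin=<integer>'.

d = (-13, -6),  |d|² = 205;  R = 7+4 = 11,  c = 205−11² = 84
v_rel = (10, -11),  |v_rel|² = 221;  v_rel·d = (10)·(-13) + (-11)·(-6) = -64
221·t² + 128·t + 84 = 0  ⇒  m = (-64)² − 221·84 = -14468
m = -14468 < 0,  v_rel·d = -64 < 0  ⇒  outside

inside=no margin=-14468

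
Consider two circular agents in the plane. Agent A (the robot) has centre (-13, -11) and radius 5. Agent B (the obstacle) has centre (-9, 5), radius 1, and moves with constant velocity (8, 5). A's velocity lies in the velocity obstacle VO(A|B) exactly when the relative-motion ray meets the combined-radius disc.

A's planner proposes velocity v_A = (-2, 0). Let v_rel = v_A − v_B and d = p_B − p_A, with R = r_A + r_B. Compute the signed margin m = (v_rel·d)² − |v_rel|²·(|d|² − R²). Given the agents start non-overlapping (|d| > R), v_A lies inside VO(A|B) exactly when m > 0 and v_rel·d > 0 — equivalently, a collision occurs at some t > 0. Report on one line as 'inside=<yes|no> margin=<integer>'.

d = (4, 16),  |d|² = 272;  R = 5+1 = 6,  c = 272−6² = 236
v_rel = (-10, -5),  |v_rel|² = 125;  v_rel·d = (-10)·(4) + (-5)·(16) = -120
125·t² + 240·t + 236 = 0  ⇒  m = (-120)² − 125·236 = -15100
m = -15100 < 0,  v_rel·d = -120 < 0  ⇒  outside

inside=no margin=-15100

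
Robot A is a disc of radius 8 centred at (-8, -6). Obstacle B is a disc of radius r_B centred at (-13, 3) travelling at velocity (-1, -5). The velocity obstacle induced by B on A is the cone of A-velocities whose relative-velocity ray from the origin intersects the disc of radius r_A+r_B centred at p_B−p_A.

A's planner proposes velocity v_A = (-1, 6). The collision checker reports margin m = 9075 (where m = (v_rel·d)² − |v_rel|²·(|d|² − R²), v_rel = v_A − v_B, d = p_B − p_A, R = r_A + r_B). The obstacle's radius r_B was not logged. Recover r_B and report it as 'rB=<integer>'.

m = 9075
d = (-5, 9);  v_rel = (0, 11),  |v_rel|² = 121
v_rel×d = (0)·(9) − (11)·(-5) = 55
since m = R²·121 − 55²:  R² = (3025 + 9075) / 121 = 100
R = √100 = 10  ⇒  r_B = 10 − 8 = 2

rB=2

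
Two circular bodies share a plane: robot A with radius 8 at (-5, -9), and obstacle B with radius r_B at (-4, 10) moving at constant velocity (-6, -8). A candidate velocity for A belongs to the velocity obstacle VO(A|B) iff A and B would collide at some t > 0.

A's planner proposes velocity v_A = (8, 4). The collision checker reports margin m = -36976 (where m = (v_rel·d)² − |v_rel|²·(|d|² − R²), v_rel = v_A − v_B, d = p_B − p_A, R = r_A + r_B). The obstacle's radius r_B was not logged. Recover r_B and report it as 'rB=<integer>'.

m = -36976
d = (1, 19);  v_rel = (14, 12),  |v_rel|² = 340
v_rel×d = (14)·(19) − (12)·(1) = 254
since m = R²·340 − 254²:  R² = (64516 + -36976) / 340 = 81
R = √81 = 9  ⇒  r_B = 9 − 8 = 1

rB=1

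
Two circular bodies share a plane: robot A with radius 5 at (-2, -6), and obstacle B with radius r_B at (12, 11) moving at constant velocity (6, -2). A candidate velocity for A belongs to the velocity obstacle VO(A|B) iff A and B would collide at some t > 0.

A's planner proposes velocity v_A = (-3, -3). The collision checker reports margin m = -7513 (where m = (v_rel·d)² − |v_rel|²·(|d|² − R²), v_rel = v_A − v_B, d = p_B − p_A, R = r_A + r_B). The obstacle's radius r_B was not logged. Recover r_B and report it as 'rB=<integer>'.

m = -7513
d = (14, 17);  v_rel = (-9, -1),  |v_rel|² = 82
v_rel×d = (-9)·(17) − (-1)·(14) = -139
since m = R²·82 − (-139)²:  R² = (19321 + -7513) / 82 = 144
R = √144 = 12  ⇒  r_B = 12 − 5 = 7

rB=7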